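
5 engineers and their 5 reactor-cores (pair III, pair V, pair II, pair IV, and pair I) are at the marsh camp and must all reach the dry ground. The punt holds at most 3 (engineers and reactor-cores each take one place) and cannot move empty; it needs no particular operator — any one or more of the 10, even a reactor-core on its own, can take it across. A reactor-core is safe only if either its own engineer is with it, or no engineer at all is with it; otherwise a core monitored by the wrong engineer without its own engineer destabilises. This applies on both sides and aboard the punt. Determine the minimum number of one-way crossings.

Counting alone: each trip to the dry ground takes at most 3 across and each return brings at least 1 back, so after t trips out (and t−1 returns) at most 3t − (t−1) of the 10 are across; that first reaches 10 at t = 5, so at least 9 crossings are needed.
The safety rule pushes this higher. Following every safe sequence of crossings, the most of the 10 that can be at the dry ground as the punt arrives there on crossing 9 is 9 — never all 10.
So no plan with fewer than 11 crossings exists, and this one achieves 11:
1. engineer III and reactor-core III cross → the dry ground.
2. engineer III crosses ← the marsh camp.
3. reactor-core II, reactor-core IV, and reactor-core V cross → the dry ground.
4. reactor-core III crosses ← the marsh camp.
5. engineer II, engineer IV, and engineer V cross → the dry ground.
6. engineer V and reactor-core V cross ← the marsh camp.
7. engineer I, engineer III, and engineer V cross → the dry ground.
8. reactor-core II crosses ← the marsh camp.
9. reactor-core III and reactor-core V cross → the dry ground.
10. reactor-core III crosses ← the marsh camp.
11. reactor-core I, reactor-core II, and reactor-core III cross → the dry ground.

11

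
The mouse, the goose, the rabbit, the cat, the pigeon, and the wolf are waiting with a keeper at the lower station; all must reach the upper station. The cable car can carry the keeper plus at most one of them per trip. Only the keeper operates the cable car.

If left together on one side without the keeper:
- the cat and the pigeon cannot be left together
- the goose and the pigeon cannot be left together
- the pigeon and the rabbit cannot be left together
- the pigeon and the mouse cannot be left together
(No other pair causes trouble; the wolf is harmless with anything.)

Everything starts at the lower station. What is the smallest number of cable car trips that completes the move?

Following every safe sequence of crossings from the start, the most of the 6 that can be at the upper station as the cable car arrives there on crossings 1, 3, 5 is 1, 2, 3 respectively; the best ever achieved is 3 of 6.
From crossing 7 on, no configuration arises that was not already reachable earlier: only 22 distinct safe configurations (who is on which side, and where the cable car is) can ever be reached, none of them has everyone across, and every continuation just revisits them. So no valid plan exists.

impossible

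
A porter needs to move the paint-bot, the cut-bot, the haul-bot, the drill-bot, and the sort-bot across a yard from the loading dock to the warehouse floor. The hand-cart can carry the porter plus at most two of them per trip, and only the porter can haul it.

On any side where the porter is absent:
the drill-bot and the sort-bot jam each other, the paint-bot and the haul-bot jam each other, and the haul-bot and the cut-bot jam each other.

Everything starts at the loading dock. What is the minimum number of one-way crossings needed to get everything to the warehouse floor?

5

Counting alone: the porter can take at most 2 across per trip to the warehouse floor, so moving all 5 needs at least 3 loaded trips out, with a return between consecutive ones — at least 5 crossings.
The plan below uses exactly 5 crossings, so it is optimal:
1. Porter goes to the warehouse floor with the drill-bot and the haul-bot.
2. Porter goes back to the loading dock alone.
3. Porter goes to the warehouse floor with the cut-bot and the paint-bot.
4. Porter goes back to the loading dock with the haul-bot.
5. Porter goes to the warehouse floor with the haul-bot and the sort-bot.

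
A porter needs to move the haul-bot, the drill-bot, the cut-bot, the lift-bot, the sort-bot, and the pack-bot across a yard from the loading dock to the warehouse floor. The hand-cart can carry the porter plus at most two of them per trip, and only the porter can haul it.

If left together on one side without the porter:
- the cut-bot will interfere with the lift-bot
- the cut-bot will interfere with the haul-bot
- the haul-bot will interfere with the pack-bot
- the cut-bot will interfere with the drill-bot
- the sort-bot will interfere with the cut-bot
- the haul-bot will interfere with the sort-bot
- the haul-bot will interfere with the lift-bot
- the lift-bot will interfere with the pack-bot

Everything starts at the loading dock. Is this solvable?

No

Whatever the first load, the items left behind include a forbidden pair without the porter. No opening move is safe, so no plan exists.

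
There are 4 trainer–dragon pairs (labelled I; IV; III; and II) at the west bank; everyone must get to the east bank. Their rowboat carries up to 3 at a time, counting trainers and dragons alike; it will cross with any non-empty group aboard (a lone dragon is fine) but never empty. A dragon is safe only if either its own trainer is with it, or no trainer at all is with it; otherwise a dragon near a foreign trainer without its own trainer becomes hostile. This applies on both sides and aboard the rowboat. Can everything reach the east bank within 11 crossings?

Yes

Yes — this plan uses 9 crossings (≤ 11):
1. dragon I and trainer I cross → the east bank.
2. trainer I crosses ← the west bank.
3. dragon IV, trainer I, and trainer IV cross → the east bank.
4. dragon I and trainer I cross ← the west bank.
5. trainer I, trainer II, and trainer III cross → the east bank.
6. dragon IV crosses ← the west bank.
7. dragon I and dragon IV cross → the east bank.
8. dragon I crosses ← the west bank.
9. dragon I, dragon II, and dragon III cross → the east bank.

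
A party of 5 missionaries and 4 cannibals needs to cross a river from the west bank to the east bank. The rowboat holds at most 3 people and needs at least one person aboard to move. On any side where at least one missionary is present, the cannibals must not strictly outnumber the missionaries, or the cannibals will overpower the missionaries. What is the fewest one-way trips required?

Counting alone: each trip to the east bank takes at most 3 across and each return brings at least 1 back, so after t trips out (and t−1 returns) at most 3t − (t−1) of the 9 are across; that first reaches 9 at t = 4, so at least 7 crossings are needed.
The plan below uses exactly 7 crossings, so it is optimal:
1. 3 cannibals → the east bank.  (the west bank: 5M 1C; the east bank: 0M 3C)
2. 1 cannibal ← the west bank.  (the west bank: 5M 2C; the east bank: 0M 2C)
3. 3 missionaries → the east bank.  (the west bank: 2M 2C; the east bank: 3M 2C)
4. 1 missionary ← the west bank.  (the west bank: 3M 2C; the east bank: 2M 2C)
5. 2 missionaries and 1 cannibal → the east bank.  (the west bank: 1M 1C; the east bank: 4M 3C)
6. 1 missionary ← the west bank.  (the west bank: 2M 1C; the east bank: 3M 3C)
7. 2 missionaries and 1 cannibal → the east bank.  (the west bank: 0M 0C; the east bank: 5M 4C)

7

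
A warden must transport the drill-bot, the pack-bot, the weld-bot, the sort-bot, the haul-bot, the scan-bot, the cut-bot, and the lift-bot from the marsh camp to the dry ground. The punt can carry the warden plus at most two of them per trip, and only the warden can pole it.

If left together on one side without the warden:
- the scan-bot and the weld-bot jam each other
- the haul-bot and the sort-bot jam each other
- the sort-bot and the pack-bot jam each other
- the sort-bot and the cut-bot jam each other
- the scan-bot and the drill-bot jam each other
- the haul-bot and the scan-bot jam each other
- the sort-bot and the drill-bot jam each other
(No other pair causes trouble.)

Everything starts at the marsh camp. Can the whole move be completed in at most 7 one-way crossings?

No

Counting alone: the warden can take at most 2 across per trip to the dry ground, so moving all 8 needs at least 4 loaded trips out, with a return between consecutive ones — at least 7 crossings.
The safety rule pushes this higher. Following every safe sequence of crossings, the most of the 8 that can be at the dry ground as the punt arrives there on crossing 7 is 6 — never all 8.
So the move cannot be finished within 7 crossings. (The shortest complete plan takes 9:)
1. Warden goes to the dry ground with the scan-bot and the sort-bot.  [the marsh camp: the cut-bot, the drill-bot, the haul-bot, the lift-bot, the pack-bot, the weld-bot | the dry ground: the scan-bot, the sort-bot]
2. Warden goes back to the marsh camp alone.  [the marsh camp: the cut-bot, the drill-bot, the haul-bot, the lift-bot, the pack-bot, the weld-bot | the dry ground: the scan-bot, the sort-bot]
3. Warden goes to the dry ground with the cut-bot and the pack-bot.  [the marsh camp: the drill-bot, the haul-bot, the lift-bot, the weld-bot | the dry ground: the cut-bot, the pack-bot, the scan-bot, the sort-bot]
4. Warden goes back to the marsh camp with the sort-bot.  [the marsh camp: the drill-bot, the haul-bot, the lift-bot, the sort-bot, the weld-bot | the dry ground: the cut-bot, the pack-bot, the scan-bot]
5. Warden goes to the dry ground with the drill-bot and the haul-bot.  [the marsh camp: the lift-bot, the sort-bot, the weld-bot | the dry ground: the cut-bot, the drill-bot, the haul-bot, the pack-bot, the scan-bot]
6. Warden goes back to the marsh camp with the scan-bot.  [the marsh camp: the lift-bot, the scan-bot, the sort-bot, the weld-bot | the dry ground: the cut-bot, the drill-bot, the haul-bot, the pack-bot]
7. Warden goes to the dry ground with the lift-bot and the weld-bot.  [the marsh camp: the scan-bot, the sort-bot | the dry ground: the cut-bot, the drill-bot, the haul-bot, the lift-bot, the pack-bot, the weld-bot]
8. Warden goes back to the marsh camp alone.  [the marsh camp: the scan-bot, the sort-bot | the dry ground: the cut-bot, the drill-bot, the haul-bot, the lift-bot, the pack-bot, the weld-bot]
9. Warden goes to the dry ground with the scan-bot and the sort-bot.  [the marsh camp: — | the dry ground: the cut-bot, the drill-bot, the haul-bot, the lift-bot, the pack-bot, the scan-bot, the sort-bot, the weld-bot]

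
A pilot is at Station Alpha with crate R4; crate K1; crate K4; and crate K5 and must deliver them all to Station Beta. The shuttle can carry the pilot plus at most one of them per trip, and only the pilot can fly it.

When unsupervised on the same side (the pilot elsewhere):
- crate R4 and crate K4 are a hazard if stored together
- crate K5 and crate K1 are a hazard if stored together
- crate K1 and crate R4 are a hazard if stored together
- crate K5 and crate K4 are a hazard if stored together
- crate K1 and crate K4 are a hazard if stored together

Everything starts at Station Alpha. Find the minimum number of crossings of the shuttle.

impossible

Whatever the first load, the items left behind include a forbidden pair without the pilot. No opening move is safe, so no plan exists.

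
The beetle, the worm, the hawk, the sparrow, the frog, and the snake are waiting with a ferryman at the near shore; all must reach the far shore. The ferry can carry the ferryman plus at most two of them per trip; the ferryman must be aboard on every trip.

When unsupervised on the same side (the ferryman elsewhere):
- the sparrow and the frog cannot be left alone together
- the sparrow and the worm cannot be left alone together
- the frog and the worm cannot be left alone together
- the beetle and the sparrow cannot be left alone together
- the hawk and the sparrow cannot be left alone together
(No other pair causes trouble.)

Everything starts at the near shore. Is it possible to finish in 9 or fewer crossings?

Yes

Yes — this plan uses 9 crossings (≤ 9):
1. Ferryman goes to the far shore with the sparrow and the worm.
2. Ferryman goes back to the near shore with the worm.
3. Ferryman goes to the far shore with the beetle and the worm.
4. Ferryman goes back to the near shore with the sparrow.
5. Ferryman goes to the far shore with the hawk and the sparrow.
6. Ferryman goes back to the near shore with the sparrow.
7. Ferryman goes to the far shore with the snake and the sparrow.
8. Ferryman goes back to the near shore with the sparrow.
9. Ferryman goes to the far shore with the frog and the sparrow.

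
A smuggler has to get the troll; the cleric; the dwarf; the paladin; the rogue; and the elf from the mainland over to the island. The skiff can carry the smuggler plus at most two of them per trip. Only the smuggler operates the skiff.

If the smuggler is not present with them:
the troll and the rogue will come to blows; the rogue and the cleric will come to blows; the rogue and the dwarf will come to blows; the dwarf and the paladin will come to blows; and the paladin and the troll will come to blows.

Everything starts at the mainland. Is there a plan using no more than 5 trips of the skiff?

No

Counting alone: the smuggler can take at most 2 across per trip to the island, so moving all 6 needs at least 3 loaded trips out, with a return between consecutive ones — at least 5 crossings.
The safety rule pushes this higher. Following every safe sequence of crossings, the most of the 6 that can be at the island as the skiff arrives there on crossing 5 is 5 — never all 6.
So the move cannot be finished within 5 crossings. (The shortest complete plan takes 7:)
1. Smuggler goes to the island with the paladin and the rogue.  [the mainland: the cleric, the dwarf, the elf, the troll | the island: the paladin, the rogue]
2. Smuggler goes back to the mainland alone.  [the mainland: the cleric, the dwarf, the elf, the troll | the island: the paladin, the rogue]
3. Smuggler goes to the island with the cleric and the troll.  [the mainland: the dwarf, the elf | the island: the cleric, the paladin, the rogue, the troll]
4. Smuggler goes back to the mainland with the paladin and the rogue.  [the mainland: the dwarf, the elf, the paladin, the rogue | the island: the cleric, the troll]
5. Smuggler goes to the island with the dwarf and the elf.  [the mainland: the paladin, the rogue | the island: the cleric, the dwarf, the elf, the troll]
6. Smuggler goes back to the mainland alone.  [the mainland: the paladin, the rogue | the island: the cleric, the dwarf, the elf, the troll]
7. Smuggler goes to the island with the paladin and the rogue.  [the mainland: — | the island: the cleric, the dwarf, the elf, the paladin, the rogue, the troll]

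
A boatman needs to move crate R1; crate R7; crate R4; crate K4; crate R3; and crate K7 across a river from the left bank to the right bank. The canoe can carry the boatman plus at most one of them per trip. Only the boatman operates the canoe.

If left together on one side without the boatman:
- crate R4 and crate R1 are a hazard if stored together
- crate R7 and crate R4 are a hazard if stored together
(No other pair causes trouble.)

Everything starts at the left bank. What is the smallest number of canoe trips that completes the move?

Counting alone: the boatman can take at most 1 across per trip to the right bank, so moving all 6 needs at least 6 loaded trips out, with a return between consecutive ones — at least 11 crossings.
The safety rule pushes this higher. Following every safe sequence of crossings, the most of the 6 that can be at the right bank as the canoe arrives there on crossing 11 is 5 — never all 6.
So no plan with fewer than 13 crossings exists, and this one achieves 13:
1. Boatman goes to the right bank with crate R4.  [the left bank: crate K4, crate K7, crate R1, crate R3, crate R7 | the right bank: crate R4]
2. Boatman goes back to the left bank alone.  [the left bank: crate K4, crate K7, crate R1, crate R3, crate R7 | the right bank: crate R4]
3. Boatman goes to the right bank with crate R1.  [the left bank: crate K4, crate K7, crate R3, crate R7 | the right bank: crate R1, crate R4]
4. Boatman goes back to the left bank with crate R4.  [the left bank: crate K4, crate K7, crate R3, crate R4, crate R7 | the right bank: crate R1]
5. Boatman goes to the right bank with crate R7.  [the left bank: crate K4, crate K7, crate R3, crate R4 | the right bank: crate R1, crate R7]
6. Boatman goes back to the left bank alone.  [the left bank: crate K4, crate K7, crate R3, crate R4 | the right bank: crate R1, crate R7]
7. Boatman goes to the right bank with crate K4.  [the left bank: crate K7, crate R3, crate R4 | the right bank: crate K4, crate R1, crate R7]
8. Boatman goes back to the left bank alone.  [the left bank: crate K7, crate R3, crate R4 | the right bank: crate K4, crate R1, crate R7]
9. Boatman goes to the right bank with crate R3.  [the left bank: crate K7, crate R4 | the right bank: crate K4, crate R1, crate R3, crate R7]
10. Boatman goes back to the left bank alone.  [the left bank: crate K7, crate R4 | the right bank: crate K4, crate R1, crate R3, crate R7]
11. Boatman goes to the right bank with crate K7.  [the left bank: crate R4 | the right bank: crate K4, crate K7, crate R1, crate R3, crate R7]
12. Boatman goes back to the left bank alone.  [the left bank: crate R4 | the right bank: crate K4, crate K7, crate R1, crate R3, crate R7]
13. Boatman goes to the right bank with crate R4.  [the left bank: — | the right bank: crate K4, crate K7, crate R1, crate R3, crate R4, crate R7]

13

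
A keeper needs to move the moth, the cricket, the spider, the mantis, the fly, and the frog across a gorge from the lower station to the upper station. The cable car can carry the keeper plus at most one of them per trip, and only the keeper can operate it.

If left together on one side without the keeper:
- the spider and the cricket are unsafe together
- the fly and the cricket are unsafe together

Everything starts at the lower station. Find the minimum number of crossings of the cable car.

Counting alone: the keeper can take at most 1 across per trip to the upper station, so moving all 6 needs at least 6 loaded trips out, with a return between consecutive ones — at least 11 crossings.
The safety rule pushes this higher. Following every safe sequence of crossings, the most of the 6 that can be at the upper station as the cable car arrives there on crossing 11 is 5 — never all 6.
So no plan with fewer than 13 crossings exists, and this one achieves 13:
1. Keeper goes to the upper station with the cricket.
2. Keeper goes back to the lower station alone.
3. Keeper goes to the upper station with the moth.
4. Keeper goes back to the lower station alone.
5. Keeper goes to the upper station with the spider.
6. Keeper goes back to the lower station with the cricket.
7. Keeper goes to the upper station with the fly.
8. Keeper goes back to the lower station alone.
9. Keeper goes to the upper station with the mantis.
10. Keeper goes back to the lower station alone.
11. Keeper goes to the upper station with the frog.
12. Keeper goes back to the lower station alone.
13. Keeper goes to the upper station with the cricket.

13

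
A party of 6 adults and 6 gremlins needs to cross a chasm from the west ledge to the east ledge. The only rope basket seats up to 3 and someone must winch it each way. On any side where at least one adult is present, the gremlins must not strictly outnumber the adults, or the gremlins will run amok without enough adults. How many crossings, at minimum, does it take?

impossible

Following every safe sequence of crossings from the start, the most of the 12 that can be at the east ledge as the rope basket arrives there on crossings 1, 3, 5 is 3, 5, 6 respectively; the best ever achieved is 6 of 12.
From crossing 7 on, no configuration arises that was not already reachable earlier: only 17 distinct safe configurations (who is on which side, and where the rope basket is) can ever be reached, none of them has everyone across, and every continuation just revisits them. They are: 0 adults + 0 gremlins across (rope basket back at the start); 0 adults + 1 gremlin across (rope basket there); 0 adults + 1 gremlin across (rope basket back at the start); 0 adults + 2 gremlins across (rope basket there); 0 adults + 2 gremlins across (rope basket back at the start); 0 adults + 3 gremlins across (rope basket there); 0 adults + 3 gremlins across (rope basket back at the start); 0 adults + 4 gremlins across (rope basket there); 0 adults + 4 gremlins across (rope basket back at the start); 0 adults + 5 gremlins across (rope basket there); 0 adults + 5 gremlins across (rope basket back at the start); 0 adults + 6 gremlins across (rope basket there); 1 adult + 1 gremlin across (rope basket there); 1 adult + 1 gremlin across (rope basket back at the start); 2 adults + 2 gremlins across (rope basket there); 2 adults + 2 gremlins across (rope basket back at the start); 3 adults + 3 gremlins across (rope basket there). So no valid plan exists.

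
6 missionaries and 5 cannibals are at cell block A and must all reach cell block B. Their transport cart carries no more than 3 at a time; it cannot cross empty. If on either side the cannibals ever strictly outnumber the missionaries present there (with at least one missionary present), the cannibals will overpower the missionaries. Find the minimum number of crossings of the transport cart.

Counting alone: each trip to cell block B takes at most 3 across and each return brings at least 1 back, so after t trips out (and t−1 returns) at most 3t − (t−1) of the 11 are across; that first reaches 11 at t = 5, so at least 9 crossings are needed.
The plan below uses exactly 9 crossings, so it is optimal:
1. 3 cannibals → cell block B.  (cell block A: 6M 2C; cell block B: 0M 3C)
2. 1 cannibal ← cell block A.  (cell block A: 6M 3C; cell block B: 0M 2C)
3. 3 missionaries → cell block B.  (cell block A: 3M 3C; cell block B: 3M 2C)
4. 1 missionary ← cell block A.  (cell block A: 4M 3C; cell block B: 2M 2C)
5. 2 missionaries and 1 cannibal → cell block B.  (cell block A: 2M 2C; cell block B: 4M 3C)
6. 1 missionary ← cell block A.  (cell block A: 3M 2C; cell block B: 3M 3C)
7. 2 missionaries and 1 cannibal → cell block B.  (cell block A: 1M 1C; cell block B: 5M 4C)
8. 1 missionary ← cell block A.  (cell block A: 2M 1C; cell block B: 4M 4C)
9. 2 missionaries and 1 cannibal → cell block B.  (cell block A: 0M 0C; cell block B: 6M 5C)

9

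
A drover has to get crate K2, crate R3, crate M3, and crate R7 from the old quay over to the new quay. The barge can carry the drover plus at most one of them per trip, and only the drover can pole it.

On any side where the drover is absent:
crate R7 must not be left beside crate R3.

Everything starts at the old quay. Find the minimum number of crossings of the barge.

Counting alone: the drover can take at most 1 across per trip to the new quay, so moving all 4 needs at least 4 loaded trips out, with a return between consecutive ones — at least 7 crossings.
The plan below uses exactly 7 crossings, so it is optimal:
1. Drover goes to the new quay with crate R3.
2. Drover goes back to the old quay alone.
3. Drover goes to the new quay with crate K2.
4. Drover goes back to the old quay alone.
5. Drover goes to the new quay with crate M3.
6. Drover goes back to the old quay alone.
7. Drover goes to the new quay with crate R7.

7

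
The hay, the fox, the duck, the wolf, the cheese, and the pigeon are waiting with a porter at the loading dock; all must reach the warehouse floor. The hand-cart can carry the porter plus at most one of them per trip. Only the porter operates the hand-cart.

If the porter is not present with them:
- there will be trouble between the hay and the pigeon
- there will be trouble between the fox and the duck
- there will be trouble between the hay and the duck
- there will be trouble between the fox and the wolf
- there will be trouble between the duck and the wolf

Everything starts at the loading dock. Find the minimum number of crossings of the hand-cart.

Whatever the first load, the items left behind include a forbidden pair without the porter. No opening move is safe, so no plan exists.

impossible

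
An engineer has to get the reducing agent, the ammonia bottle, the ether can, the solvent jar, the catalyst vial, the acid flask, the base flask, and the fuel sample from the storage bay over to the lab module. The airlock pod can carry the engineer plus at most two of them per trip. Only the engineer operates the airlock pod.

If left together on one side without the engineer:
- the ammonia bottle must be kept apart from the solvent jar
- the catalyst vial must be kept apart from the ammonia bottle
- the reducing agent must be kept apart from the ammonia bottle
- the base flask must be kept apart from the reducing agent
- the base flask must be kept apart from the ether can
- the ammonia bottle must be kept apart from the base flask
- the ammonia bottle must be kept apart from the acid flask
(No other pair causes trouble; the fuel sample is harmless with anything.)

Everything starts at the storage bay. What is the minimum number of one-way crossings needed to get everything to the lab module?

13

Counting alone: the engineer can take at most 2 across per trip to the lab module, so moving all 8 needs at least 4 loaded trips out, with a return between consecutive ones — at least 7 crossings.
The safety rule pushes this higher. Following every safe sequence of crossings, the most of the 8 that can be at the lab module as the airlock pod arrives there on crossings 7, 9, 11 is 5, 6, 7 respectively — never all 8.
So no plan with fewer than 13 crossings exists, and this one achieves 13:
1. Engineer goes to the lab module with the ammonia bottle and the base flask.
2. Engineer goes back to the storage bay with the ammonia bottle.
3. Engineer goes to the lab module with the ammonia bottle and the ether can.
4. Engineer goes back to the storage bay with the base flask.
5. Engineer goes to the lab module with the reducing agent and the solvent jar.
6. Engineer goes back to the storage bay with the ammonia bottle.
7. Engineer goes to the lab module with the ammonia bottle and the catalyst vial.
8. Engineer goes back to the storage bay with the ammonia bottle.
9. Engineer goes to the lab module with the acid flask and the ammonia bottle.
10. Engineer goes back to the storage bay with the ammonia bottle.
11. Engineer goes to the lab module with the ammonia bottle and the fuel sample.
12. Engineer goes back to the storage bay with the ammonia bottle.
13. Engineer goes to the lab module with the ammonia bottle and the base flask.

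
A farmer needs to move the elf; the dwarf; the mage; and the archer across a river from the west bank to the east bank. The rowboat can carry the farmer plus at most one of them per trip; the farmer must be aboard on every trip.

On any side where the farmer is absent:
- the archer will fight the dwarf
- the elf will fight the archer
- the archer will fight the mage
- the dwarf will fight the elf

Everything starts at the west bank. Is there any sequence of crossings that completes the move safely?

No

Whatever the first load, the items left behind include a forbidden pair without the farmer. No opening move is safe, so no plan exists.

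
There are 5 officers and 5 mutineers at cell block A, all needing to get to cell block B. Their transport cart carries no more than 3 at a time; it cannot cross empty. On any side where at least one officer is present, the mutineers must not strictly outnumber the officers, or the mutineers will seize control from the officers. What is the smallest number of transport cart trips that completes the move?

11

Counting alone: each trip to cell block B takes at most 3 across and each return brings at least 1 back, so after t trips out (and t−1 returns) at most 3t − (t−1) of the 10 are across; that first reaches 10 at t = 5, so at least 9 crossings are needed.
The safety rule pushes this higher. Following every safe sequence of crossings, the most of the 10 that can be at cell block B as the transport cart arrives there on crossing 9 is 9 — never all 10.
So no plan with fewer than 11 crossings exists, and this one achieves 11:
1. 2 mutineers → cell block B.  (cell block A: 5O 3M; cell block B: 0O 2M)
2. 1 mutineer ← cell block A.  (cell block A: 5O 4M; cell block B: 0O 1M)
3. 3 mutineers → cell block B.  (cell block A: 5O 1M; cell block B: 0O 4M)
4. 1 mutineer ← cell block A.  (cell block A: 5O 2M; cell block B: 0O 3M)
5. 3 officers → cell block B.  (cell block A: 2O 2M; cell block B: 3O 3M)
6. 1 officer and 1 mutineer ← cell block A.  (cell block A: 3O 3M; cell block B: 2O 2M)
7. 3 officers → cell block B.  (cell block A: 0O 3M; cell block B: 5O 2M)
8. 1 mutineer ← cell block A.  (cell block A: 0O 4M; cell block B: 5O 1M)
9. 2 mutineers → cell block B.  (cell block A: 0O 2M; cell block B: 5O 3M)
10. 1 mutineer ← cell block A.  (cell block A: 0O 3M; cell block B: 5O 2M)
11. 3 mutineers → cell block B.  (cell block A: 0O 0M; cell block B: 5O 5M)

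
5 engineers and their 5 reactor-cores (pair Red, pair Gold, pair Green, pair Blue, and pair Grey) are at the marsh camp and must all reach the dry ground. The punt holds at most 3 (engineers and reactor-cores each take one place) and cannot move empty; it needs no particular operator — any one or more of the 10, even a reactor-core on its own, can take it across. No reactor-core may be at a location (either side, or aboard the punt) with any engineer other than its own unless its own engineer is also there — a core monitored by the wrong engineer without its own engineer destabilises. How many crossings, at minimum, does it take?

11

Counting alone: each trip to the dry ground takes at most 3 across and each return brings at least 1 back, so after t trips out (and t−1 returns) at most 3t − (t−1) of the 10 are across; that first reaches 10 at t = 5, so at least 9 crossings are needed.
The safety rule pushes this higher. Following every safe sequence of crossings, the most of the 10 that can be at the dry ground as the punt arrives there on crossing 9 is 9 — never all 10.
So no plan with fewer than 11 crossings exists, and this one achieves 11:
1. engineer Red and reactor-core Red cross → the dry ground.
2. engineer Red crosses ← the marsh camp.
3. reactor-core Blue, reactor-core Gold, and reactor-core Green cross → the dry ground.
4. reactor-core Red crosses ← the marsh camp.
5. engineer Blue, engineer Gold, and engineer Green cross → the dry ground.
6. engineer Gold and reactor-core Gold cross ← the marsh camp.
7. engineer Gold, engineer Grey, and engineer Red cross → the dry ground.
8. reactor-core Green crosses ← the marsh camp.
9. reactor-core Gold and reactor-core Red cross → the dry ground.
10. reactor-core Red crosses ← the marsh camp.
11. reactor-core Green, reactor-core Grey, and reactor-core Red cross → the dry ground.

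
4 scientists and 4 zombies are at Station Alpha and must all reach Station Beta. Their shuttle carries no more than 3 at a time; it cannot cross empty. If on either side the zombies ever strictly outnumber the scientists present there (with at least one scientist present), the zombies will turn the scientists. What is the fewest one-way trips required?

9

Counting alone: each trip to Station Beta takes at most 3 across and each return brings at least 1 back, so after t trips out (and t−1 returns) at most 3t − (t−1) of the 8 are across; that first reaches 8 at t = 4, so at least 7 crossings are needed.
The safety rule pushes this higher. Following every safe sequence of crossings, the most of the 8 that can be at Station Beta as the shuttle arrives there on crossing 7 is 7 — never all 8.
So no plan with fewer than 9 crossings exists, and this one achieves 9:
1. 2 zombies → Station Beta.  (Station Alpha: 4S 2Z; Station Beta: 0S 2Z)
2. 1 zombie ← Station Alpha.  (Station Alpha: 4S 3Z; Station Beta: 0S 1Z)
3. 3 zombies → Station Beta.  (Station Alpha: 4S 0Z; Station Beta: 0S 4Z)
4. 1 zombie ← Station Alpha.  (Station Alpha: 4S 1Z; Station Beta: 0S 3Z)
5. 3 scientists → Station Beta.  (Station Alpha: 1S 1Z; Station Beta: 3S 3Z)
6. 1 scientist and 1 zombie ← Station Alpha.  (Station Alpha: 2S 2Z; Station Beta: 2S 2Z)
7. 2 scientists → Station Beta.  (Station Alpha: 0S 2Z; Station Beta: 4S 2Z)
8. 1 zombie ← Station Alpha.  (Station Alpha: 0S 3Z; Station Beta: 4S 1Z)
9. 3 zombies → Station Beta.  (Station Alpha: 0S 0Z; Station Beta: 4S 4Z)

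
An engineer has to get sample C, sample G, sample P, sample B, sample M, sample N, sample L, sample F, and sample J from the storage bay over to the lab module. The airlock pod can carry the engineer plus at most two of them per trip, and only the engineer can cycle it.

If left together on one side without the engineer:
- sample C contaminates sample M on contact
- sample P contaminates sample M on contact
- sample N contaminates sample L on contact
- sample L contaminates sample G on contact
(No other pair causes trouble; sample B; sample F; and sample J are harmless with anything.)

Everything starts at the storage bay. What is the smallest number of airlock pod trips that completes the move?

Counting alone: the engineer can take at most 2 across per trip to the lab module, so moving all 9 needs at least 5 loaded trips out, with a return between consecutive ones — at least 9 crossings.
The safety rule pushes this higher. Following every safe sequence of crossings, the most of the 9 that can be at the lab module as the airlock pod arrives there on crossing 9 is 8 — never all 9.
So no plan with fewer than 11 crossings exists, and this one achieves 11:
1. Engineer goes to the lab module with sample L and sample M.  [the storage bay: sample B, sample C, sample F, sample G, sample J, sample N, sample P | the lab module: sample L, sample M]
2. Engineer goes back to the storage bay alone.  [the storage bay: sample B, sample C, sample F, sample G, sample J, sample N, sample P | the lab module: sample L, sample M]
3. Engineer goes to the lab module with sample C.  [the storage bay: sample B, sample F, sample G, sample J, sample N, sample P | the lab module: sample C, sample L, sample M]
4. Engineer goes back to the storage bay with sample M.  [the storage bay: sample B, sample F, sample G, sample J, sample M, sample N, sample P | the lab module: sample C, sample L]
5. Engineer goes to the lab module with sample G and sample P.  [the storage bay: sample B, sample F, sample J, sample M, sample N | the lab module: sample C, sample G, sample L, sample P]
6. Engineer goes back to the storage bay with sample L.  [the storage bay: sample B, sample F, sample J, sample L, sample M, sample N | the lab module: sample C, sample G, sample P]
7. Engineer goes to the lab module with sample B and sample N.  [the storage bay: sample F, sample J, sample L, sample M | the lab module: sample B, sample C, sample G, sample N, sample P]
8. Engineer goes back to the storage bay alone.  [the storage bay: sample F, sample J, sample L, sample M | the lab module: sample B, sample C, sample G, sample N, sample P]
9. Engineer goes to the lab module with sample F and sample J.  [the storage bay: sample L, sample M | the lab module: sample B, sample C, sample F, sample G, sample J, sample N, sample P]
10. Engineer goes back to the storage bay alone.  [the storage bay: sample L, sample M | the lab module: sample B, sample C, sample F, sample G, sample J, sample N, sample P]
11. Engineer goes to the lab module with sample L and sample M.  [the storage bay: — | the lab module: sample B, sample C, sample F, sample G, sample J, sample L, sample M, sample N, sample P]

11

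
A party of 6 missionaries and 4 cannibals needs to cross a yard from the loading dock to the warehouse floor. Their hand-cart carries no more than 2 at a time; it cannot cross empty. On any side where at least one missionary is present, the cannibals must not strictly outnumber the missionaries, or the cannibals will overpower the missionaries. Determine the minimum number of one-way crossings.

Counting alone: each trip to the warehouse floor takes at most 2 across and each return brings at least 1 back, so after t trips out (and t−1 returns) at most 2t − (t−1) of the 10 are across; that first reaches 10 at t = 9, so at least 17 crossings are needed.
The plan below uses exactly 17 crossings, so it is optimal:
1. 2 cannibals → the warehouse floor.  (the loading dock: 6M 2C; the warehouse floor: 0M 2C)
2. 1 cannibal ← the loading dock.  (the loading dock: 6M 3C; the warehouse floor: 0M 1C)
3. 2 cannibals → the warehouse floor.  (the loading dock: 6M 1C; the warehouse floor: 0M 3C)
4. 1 cannibal ← the loading dock.  (the loading dock: 6M 2C; the warehouse floor: 0M 2C)
5. 2 missionaries → the warehouse floor.  (the loading dock: 4M 2C; the warehouse floor: 2M 2C)
6. 1 cannibal ← the loading dock.  (the loading dock: 4M 3C; the warehouse floor: 2M 1C)
7. 1 missionary and 1 cannibal → the warehouse floor.  (the loading dock: 3M 2C; the warehouse floor: 3M 2C)
8. 1 cannibal ← the loading dock.  (the loading dock: 3M 3C; the warehouse floor: 3M 1C)
9. 2 cannibals → the warehouse floor.  (the loading dock: 3M 1C; the warehouse floor: 3M 3C)
10. 1 cannibal ← the loading dock.  (the loading dock: 3M 2C; the warehouse floor: 3M 2C)
11. 1 missionary and 1 cannibal → the warehouse floor.  (the loading dock: 2M 1C; the warehouse floor: 4M 3C)
12. 1 cannibal ← the loading dock.  (the loading dock: 2M 2C; the warehouse floor: 4M 2C)
13. 2 cannibals → the warehouse floor.  (the loading dock: 2M 0C; the warehouse floor: 4M 4C)
14. 1 cannibal ← the loading dock.  (the loading dock: 2M 1C; the warehouse floor: 4M 3C)
15. 1 missionary and 1 cannibal → the warehouse floor.  (the loading dock: 1M 0C; the warehouse floor: 5M 4C)
16. 1 cannibal ← the loading dock.  (the loading dock: 1M 1C; the warehouse floor: 5M 3C)
17. 1 missionary and 1 cannibal → the warehouse floor.  (the loading dock: 0M 0C; the warehouse floor: 6M 4C)

17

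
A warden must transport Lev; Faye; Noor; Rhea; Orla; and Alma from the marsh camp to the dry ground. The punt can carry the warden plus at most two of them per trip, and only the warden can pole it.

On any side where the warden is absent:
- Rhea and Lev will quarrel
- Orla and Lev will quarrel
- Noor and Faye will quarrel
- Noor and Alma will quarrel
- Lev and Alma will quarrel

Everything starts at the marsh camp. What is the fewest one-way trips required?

7

Counting alone: the warden can take at most 2 across per trip to the dry ground, so moving all 6 needs at least 3 loaded trips out, with a return between consecutive ones — at least 5 crossings.
The safety rule pushes this higher. Following every safe sequence of crossings, the most of the 6 that can be at the dry ground as the punt arrives there on crossing 5 is 5 — never all 6.
So no plan with fewer than 7 crossings exists, and this one achieves 7:
1. Warden goes to the dry ground with Lev and Noor.  [the marsh camp: Alma, Faye, Orla, Rhea | the dry ground: Lev, Noor]
2. Warden goes back to the marsh camp alone.  [the marsh camp: Alma, Faye, Orla, Rhea | the dry ground: Lev, Noor]
3. Warden goes to the dry ground with Faye and Rhea.  [the marsh camp: Alma, Orla | the dry ground: Faye, Lev, Noor, Rhea]
4. Warden goes back to the marsh camp with Lev and Noor.  [the marsh camp: Alma, Lev, Noor, Orla | the dry ground: Faye, Rhea]
5. Warden goes to the dry ground with Alma and Orla.  [the marsh camp: Lev, Noor | the dry ground: Alma, Faye, Orla, Rhea]
6. Warden goes back to the marsh camp alone.  [the marsh camp: Lev, Noor | the dry ground: Alma, Faye, Orla, Rhea]
7. Warden goes to the dry ground with Lev and Noor.  [the marsh camp: — | the dry ground: Alma, Faye, Lev, Noor, Orla, Rhea]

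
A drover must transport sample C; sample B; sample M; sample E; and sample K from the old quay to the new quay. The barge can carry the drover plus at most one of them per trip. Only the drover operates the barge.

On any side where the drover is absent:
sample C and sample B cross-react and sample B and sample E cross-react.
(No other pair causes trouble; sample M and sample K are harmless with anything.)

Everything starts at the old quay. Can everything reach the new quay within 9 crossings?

No

Counting alone: the drover can take at most 1 across per trip to the new quay, so moving all 5 needs at least 5 loaded trips out, with a return between consecutive ones — at least 9 crossings.
The safety rule pushes this higher. Following every safe sequence of crossings, the most of the 5 that can be at the new quay as the barge arrives there on crossing 9 is 4 — never all 5.
So the move cannot be finished within 9 crossings. (The shortest complete plan takes 11:)
1. Drover goes to the new quay with sample B.
2. Drover goes back to the old quay alone.
3. Drover goes to the new quay with sample C.
4. Drover goes back to the old quay with sample B.
5. Drover goes to the new quay with sample E.
6. Drover goes back to the old quay alone.
7. Drover goes to the new quay with sample M.
8. Drover goes back to the old quay alone.
9. Drover goes to the new quay with sample K.
10. Drover goes back to the old quay alone.
11. Drover goes to the new quay with sample B.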